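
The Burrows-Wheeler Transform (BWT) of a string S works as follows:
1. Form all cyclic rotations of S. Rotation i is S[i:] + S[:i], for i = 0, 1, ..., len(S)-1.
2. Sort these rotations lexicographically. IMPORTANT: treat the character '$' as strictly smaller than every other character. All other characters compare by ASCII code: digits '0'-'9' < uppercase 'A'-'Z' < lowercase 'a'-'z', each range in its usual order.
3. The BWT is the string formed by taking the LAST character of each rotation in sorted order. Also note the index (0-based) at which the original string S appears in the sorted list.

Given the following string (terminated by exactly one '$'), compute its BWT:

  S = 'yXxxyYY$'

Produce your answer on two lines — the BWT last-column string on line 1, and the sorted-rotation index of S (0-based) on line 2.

All 8 rotations (rotation i = S[i:]+S[:i]):
  rot[0] = yXxxyYY$
  rot[1] = XxxyYY$y
  rot[2] = xxyYY$yX
  rot[3] = xyYY$yXx
  rot[4] = yYY$yXxx
  rot[5] = YY$yXxxy
  rot[6] = Y$yXxxyY
  rot[7] = $yXxxyYY
Sorted (with $ < everything):
  sorted[0] = $yXxxyYY  (last char: 'Y')
  sorted[1] = XxxyYY$y  (last char: 'y')
  sorted[2] = Y$yXxxyY  (last char: 'Y')
  sorted[3] = YY$yXxxy  (last char: 'y')
  sorted[4] = xxyYY$yX  (last char: 'X')
  sorted[5] = xyYY$yXx  (last char: 'x')
  sorted[6] = yXxxyYY$  (last char: '$')
  sorted[7] = yYY$yXxx  (last char: 'x')
Last column: YyYyXx$x
Original string S is at sorted index 6

Answer: YyYyXx$x
6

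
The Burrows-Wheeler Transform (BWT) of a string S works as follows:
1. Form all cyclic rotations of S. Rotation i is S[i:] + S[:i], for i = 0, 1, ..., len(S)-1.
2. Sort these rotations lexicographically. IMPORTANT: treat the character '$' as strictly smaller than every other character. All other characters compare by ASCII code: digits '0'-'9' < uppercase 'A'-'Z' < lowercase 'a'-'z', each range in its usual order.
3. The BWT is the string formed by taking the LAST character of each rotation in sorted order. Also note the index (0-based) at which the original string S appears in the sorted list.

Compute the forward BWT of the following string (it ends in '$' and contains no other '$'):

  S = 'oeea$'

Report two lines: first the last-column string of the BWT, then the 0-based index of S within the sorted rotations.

Answer: aeeo$
4

Derivation:
All 5 rotations (rotation i = S[i:]+S[:i]):
  rot[0] = oeea$
  rot[1] = eea$o
  rot[2] = ea$oe
  rot[3] = a$oee
  rot[4] = $oeea
Sorted (with $ < everything):
  sorted[0] = $oeea  (last char: 'a')
  sorted[1] = a$oee  (last char: 'e')
  sorted[2] = ea$oe  (last char: 'e')
  sorted[3] = eea$o  (last char: 'o')
  sorted[4] = oeea$  (last char: '$')
Last column: aeeo$
Original string S is at sorted index 4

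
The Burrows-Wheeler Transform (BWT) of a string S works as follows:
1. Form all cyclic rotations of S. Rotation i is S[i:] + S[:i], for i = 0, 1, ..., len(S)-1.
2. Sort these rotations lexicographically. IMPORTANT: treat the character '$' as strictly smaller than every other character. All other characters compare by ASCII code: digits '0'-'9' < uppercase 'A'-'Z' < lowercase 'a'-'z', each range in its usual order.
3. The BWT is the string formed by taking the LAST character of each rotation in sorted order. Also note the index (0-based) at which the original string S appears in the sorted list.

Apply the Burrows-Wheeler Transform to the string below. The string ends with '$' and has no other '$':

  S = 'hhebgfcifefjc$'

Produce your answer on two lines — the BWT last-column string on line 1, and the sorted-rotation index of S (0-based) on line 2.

Answer: cejfhfgiebh$cf
11

Derivation:
All 14 rotations (rotation i = S[i:]+S[:i]):
  rot[0] = hhebgfcifefjc$
  rot[1] = hebgfcifefjc$h
  rot[2] = ebgfcifefjc$hh
  rot[3] = bgfcifefjc$hhe
  rot[4] = gfcifefjc$hheb
  rot[5] = fcifefjc$hhebg
  rot[6] = cifefjc$hhebgf
  rot[7] = ifefjc$hhebgfc
  rot[8] = fefjc$hhebgfci
  rot[9] = efjc$hhebgfcif
  rot[10] = fjc$hhebgfcife
  rot[11] = jc$hhebgfcifef
  rot[12] = c$hhebgfcifefj
  rot[13] = $hhebgfcifefjc
Sorted (with $ < everything):
  sorted[0] = $hhebgfcifefjc  (last char: 'c')
  sorted[1] = bgfcifefjc$hhe  (last char: 'e')
  sorted[2] = c$hhebgfcifefj  (last char: 'j')
  sorted[3] = cifefjc$hhebgf  (last char: 'f')
  sorted[4] = ebgfcifefjc$hh  (last char: 'h')
  sorted[5] = efjc$hhebgfcif  (last char: 'f')
  sorted[6] = fcifefjc$hhebg  (last char: 'g')
  sorted[7] = fefjc$hhebgfci  (last char: 'i')
  sorted[8] = fjc$hhebgfcife  (last char: 'e')
  sorted[9] = gfcifefjc$hheb  (last char: 'b')
  sorted[10] = hebgfcifefjc$h  (last char: 'h')
  sorted[11] = hhebgfcifefjc$  (last char: '$')
  sorted[12] = ifefjc$hhebgfc  (last char: 'c')
  sorted[13] = jc$hhebgfcifef  (last char: 'f')
Last column: cejfhfgiebh$cf
Original string S is at sorted index 11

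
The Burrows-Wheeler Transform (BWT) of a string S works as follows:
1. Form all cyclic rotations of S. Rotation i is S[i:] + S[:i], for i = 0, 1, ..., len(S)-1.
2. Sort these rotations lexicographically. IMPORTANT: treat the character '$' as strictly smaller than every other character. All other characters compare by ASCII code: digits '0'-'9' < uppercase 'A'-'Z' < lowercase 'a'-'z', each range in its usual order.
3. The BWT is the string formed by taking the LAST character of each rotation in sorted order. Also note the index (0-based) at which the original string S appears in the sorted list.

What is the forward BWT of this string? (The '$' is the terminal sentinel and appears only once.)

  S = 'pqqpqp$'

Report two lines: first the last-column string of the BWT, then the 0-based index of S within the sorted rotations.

All 7 rotations (rotation i = S[i:]+S[:i]):
  rot[0] = pqqpqp$
  rot[1] = qqpqp$p
  rot[2] = qpqp$pq
  rot[3] = pqp$pqq
  rot[4] = qp$pqqp
  rot[5] = p$pqqpq
  rot[6] = $pqqpqp
Sorted (with $ < everything):
  sorted[0] = $pqqpqp  (last char: 'p')
  sorted[1] = p$pqqpq  (last char: 'q')
  sorted[2] = pqp$pqq  (last char: 'q')
  sorted[3] = pqqpqp$  (last char: '$')
  sorted[4] = qp$pqqp  (last char: 'p')
  sorted[5] = qpqp$pq  (last char: 'q')
  sorted[6] = qqpqp$p  (last char: 'p')
Last column: pqq$pqp
Original string S is at sorted index 3

Answer: pqq$pqp
3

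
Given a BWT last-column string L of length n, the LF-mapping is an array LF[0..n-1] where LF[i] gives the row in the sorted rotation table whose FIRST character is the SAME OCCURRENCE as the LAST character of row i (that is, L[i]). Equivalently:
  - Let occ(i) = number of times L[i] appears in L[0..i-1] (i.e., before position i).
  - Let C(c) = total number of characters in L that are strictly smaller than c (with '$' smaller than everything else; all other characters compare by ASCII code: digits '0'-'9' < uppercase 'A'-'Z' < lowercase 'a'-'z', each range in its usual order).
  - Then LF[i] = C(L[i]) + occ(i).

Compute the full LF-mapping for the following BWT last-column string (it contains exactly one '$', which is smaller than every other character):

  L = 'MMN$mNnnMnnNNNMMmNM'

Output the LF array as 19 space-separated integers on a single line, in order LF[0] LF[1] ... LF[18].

Answer: 1 2 7 0 13 8 15 16 3 17 18 9 10 11 4 5 14 12 6

Derivation:
Char counts: '$':1, 'M':6, 'N':6, 'm':2, 'n':4
C (first-col start): C('$')=0, C('M')=1, C('N')=7, C('m')=13, C('n')=15
L[0]='M': occ=0, LF[0]=C('M')+0=1+0=1
L[1]='M': occ=1, LF[1]=C('M')+1=1+1=2
L[2]='N': occ=0, LF[2]=C('N')+0=7+0=7
L[3]='$': occ=0, LF[3]=C('$')+0=0+0=0
L[4]='m': occ=0, LF[4]=C('m')+0=13+0=13
L[5]='N': occ=1, LF[5]=C('N')+1=7+1=8
L[6]='n': occ=0, LF[6]=C('n')+0=15+0=15
L[7]='n': occ=1, LF[7]=C('n')+1=15+1=16
L[8]='M': occ=2, LF[8]=C('M')+2=1+2=3
L[9]='n': occ=2, LF[9]=C('n')+2=15+2=17
L[10]='n': occ=3, LF[10]=C('n')+3=15+3=18
L[11]='N': occ=2, LF[11]=C('N')+2=7+2=9
L[12]='N': occ=3, LF[12]=C('N')+3=7+3=10
L[13]='N': occ=4, LF[13]=C('N')+4=7+4=11
L[14]='M': occ=3, LF[14]=C('M')+3=1+3=4
L[15]='M': occ=4, LF[15]=C('M')+4=1+4=5
L[16]='m': occ=1, LF[16]=C('m')+1=13+1=14
L[17]='N': occ=5, LF[17]=C('N')+5=7+5=12
L[18]='M': occ=5, LF[18]=C('M')+5=1+5=6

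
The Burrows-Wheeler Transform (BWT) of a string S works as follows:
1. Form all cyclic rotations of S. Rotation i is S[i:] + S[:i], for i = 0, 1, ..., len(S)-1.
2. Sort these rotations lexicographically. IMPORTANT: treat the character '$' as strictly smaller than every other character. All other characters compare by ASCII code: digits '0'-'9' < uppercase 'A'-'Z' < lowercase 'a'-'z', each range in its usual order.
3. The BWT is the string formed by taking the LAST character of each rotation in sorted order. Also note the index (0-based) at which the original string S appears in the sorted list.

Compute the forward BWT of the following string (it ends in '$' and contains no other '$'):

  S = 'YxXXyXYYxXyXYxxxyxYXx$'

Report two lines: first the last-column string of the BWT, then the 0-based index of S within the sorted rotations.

All 22 rotations (rotation i = S[i:]+S[:i]):
  rot[0] = YxXXyXYYxXyXYxxxyxYXx$
  rot[1] = xXXyXYYxXyXYxxxyxYXx$Y
  rot[2] = XXyXYYxXyXYxxxyxYXx$Yx
  rot[3] = XyXYYxXyXYxxxyxYXx$YxX
  rot[4] = yXYYxXyXYxxxyxYXx$YxXX
  rot[5] = XYYxXyXYxxxyxYXx$YxXXy
  rot[6] = YYxXyXYxxxyxYXx$YxXXyX
  rot[7] = YxXyXYxxxyxYXx$YxXXyXY
  rot[8] = xXyXYxxxyxYXx$YxXXyXYY
  rot[9] = XyXYxxxyxYXx$YxXXyXYYx
  rot[10] = yXYxxxyxYXx$YxXXyXYYxX
  rot[11] = XYxxxyxYXx$YxXXyXYYxXy
  rot[12] = YxxxyxYXx$YxXXyXYYxXyX
  rot[13] = xxxyxYXx$YxXXyXYYxXyXY
  rot[14] = xxyxYXx$YxXXyXYYxXyXYx
  rot[15] = xyxYXx$YxXXyXYYxXyXYxx
  rot[16] = yxYXx$YxXXyXYYxXyXYxxx
  rot[17] = xYXx$YxXXyXYYxXyXYxxxy
  rot[18] = YXx$YxXXyXYYxXyXYxxxyx
  rot[19] = Xx$YxXXyXYYxXyXYxxxyxY
  rot[20] = x$YxXXyXYYxXyXYxxxyxYX
  rot[21] = $YxXXyXYYxXyXYxxxyxYXx
Sorted (with $ < everything):
  sorted[0] = $YxXXyXYYxXyXYxxxyxYXx  (last char: 'x')
  sorted[1] = XXyXYYxXyXYxxxyxYXx$Yx  (last char: 'x')
  sorted[2] = XYYxXyXYxxxyxYXx$YxXXy  (last char: 'y')
  sorted[3] = XYxxxyxYXx$YxXXyXYYxXy  (last char: 'y')
  sorted[4] = Xx$YxXXyXYYxXyXYxxxyxY  (last char: 'Y')
  sorted[5] = XyXYYxXyXYxxxyxYXx$YxX  (last char: 'X')
  sorted[6] = XyXYxxxyxYXx$YxXXyXYYx  (last char: 'x')
  sorted[7] = YXx$YxXXyXYYxXyXYxxxyx  (last char: 'x')
  sorted[8] = YYxXyXYxxxyxYXx$YxXXyX  (last char: 'X')
  sorted[9] = YxXXyXYYxXyXYxxxyxYXx$  (last char: '$')
  sorted[10] = YxXyXYxxxyxYXx$YxXXyXY  (last char: 'Y')
  sorted[11] = YxxxyxYXx$YxXXyXYYxXyX  (last char: 'X')
  sorted[12] = x$YxXXyXYYxXyXYxxxyxYX  (last char: 'X')
  sorted[13] = xXXyXYYxXyXYxxxyxYXx$Y  (last char: 'Y')
  sorted[14] = xXyXYxxxyxYXx$YxXXyXYY  (last char: 'Y')
  sorted[15] = xYXx$YxXXyXYYxXyXYxxxy  (last char: 'y')
  sorted[16] = xxxyxYXx$YxXXyXYYxXyXY  (last char: 'Y')
  sorted[17] = xxyxYXx$YxXXyXYYxXyXYx  (last char: 'x')
  sorted[18] = xyxYXx$YxXXyXYYxXyXYxx  (last char: 'x')
  sorted[19] = yXYYxXyXYxxxyxYXx$YxXX  (last char: 'X')
  sorted[20] = yXYxxxyxYXx$YxXXyXYYxX  (last char: 'X')
  sorted[21] = yxYXx$YxXXyXYYxXyXYxxx  (last char: 'x')
Last column: xxyyYXxxX$YXXYYyYxxXXx
Original string S is at sorted index 9

Answer: xxyyYXxxX$YXXYYyYxxXXx
9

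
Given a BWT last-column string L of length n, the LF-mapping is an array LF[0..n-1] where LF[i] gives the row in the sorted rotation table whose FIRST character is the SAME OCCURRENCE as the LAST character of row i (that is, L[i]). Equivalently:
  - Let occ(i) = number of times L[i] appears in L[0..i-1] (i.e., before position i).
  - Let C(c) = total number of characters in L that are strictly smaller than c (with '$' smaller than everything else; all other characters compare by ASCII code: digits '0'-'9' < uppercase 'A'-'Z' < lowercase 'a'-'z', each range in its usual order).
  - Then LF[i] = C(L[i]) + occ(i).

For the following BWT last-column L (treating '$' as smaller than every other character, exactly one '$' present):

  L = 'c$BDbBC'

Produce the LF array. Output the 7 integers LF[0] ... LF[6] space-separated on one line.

Answer: 6 0 1 4 5 2 3

Derivation:
Char counts: '$':1, 'B':2, 'C':1, 'D':1, 'b':1, 'c':1
C (first-col start): C('$')=0, C('B')=1, C('C')=3, C('D')=4, C('b')=5, C('c')=6
L[0]='c': occ=0, LF[0]=C('c')+0=6+0=6
L[1]='$': occ=0, LF[1]=C('$')+0=0+0=0
L[2]='B': occ=0, LF[2]=C('B')+0=1+0=1
L[3]='D': occ=0, LF[3]=C('D')+0=4+0=4
L[4]='b': occ=0, LF[4]=C('b')+0=5+0=5
L[5]='B': occ=1, LF[5]=C('B')+1=1+1=2
L[6]='C': occ=0, LF[6]=C('C')+0=3+0=3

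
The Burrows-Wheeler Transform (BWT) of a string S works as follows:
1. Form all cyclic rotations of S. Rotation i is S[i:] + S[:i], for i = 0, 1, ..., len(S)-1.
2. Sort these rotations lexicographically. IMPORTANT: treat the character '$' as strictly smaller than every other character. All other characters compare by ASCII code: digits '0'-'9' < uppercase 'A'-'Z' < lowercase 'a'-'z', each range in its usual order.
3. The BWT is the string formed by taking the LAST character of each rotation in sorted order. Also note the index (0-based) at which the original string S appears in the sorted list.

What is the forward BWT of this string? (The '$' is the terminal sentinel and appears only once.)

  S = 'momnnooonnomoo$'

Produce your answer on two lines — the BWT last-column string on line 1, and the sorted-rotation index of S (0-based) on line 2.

Answer: oo$oomnnomnomon
2

Derivation:
All 15 rotations (rotation i = S[i:]+S[:i]):
  rot[0] = momnnooonnomoo$
  rot[1] = omnnooonnomoo$m
  rot[2] = mnnooonnomoo$mo
  rot[3] = nnooonnomoo$mom
  rot[4] = nooonnomoo$momn
  rot[5] = ooonnomoo$momnn
  rot[6] = oonnomoo$momnno
  rot[7] = onnomoo$momnnoo
  rot[8] = nnomoo$momnnooo
  rot[9] = nomoo$momnnooon
  rot[10] = omoo$momnnooonn
  rot[11] = moo$momnnooonno
  rot[12] = oo$momnnooonnom
  rot[13] = o$momnnooonnomo
  rot[14] = $momnnooonnomoo
Sorted (with $ < everything):
  sorted[0] = $momnnooonnomoo  (last char: 'o')
  sorted[1] = mnnooonnomoo$mo  (last char: 'o')
  sorted[2] = momnnooonnomoo$  (last char: '$')
  sorted[3] = moo$momnnooonno  (last char: 'o')
  sorted[4] = nnomoo$momnnooo  (last char: 'o')
  sorted[5] = nnooonnomoo$mom  (last char: 'm')
  sorted[6] = nomoo$momnnooon  (last char: 'n')
  sorted[7] = nooonnomoo$momn  (last char: 'n')
  sorted[8] = o$momnnooonnomo  (last char: 'o')
  sorted[9] = omnnooonnomoo$m  (last char: 'm')
  sorted[10] = omoo$momnnooonn  (last char: 'n')
  sorted[11] = onnomoo$momnnoo  (last char: 'o')
  sorted[12] = oo$momnnooonnom  (last char: 'm')
  sorted[13] = oonnomoo$momnno  (last char: 'o')
  sorted[14] = ooonnomoo$momnn  (last char: 'n')
Last column: oo$oomnnomnomon
Original string S is at sorted index 2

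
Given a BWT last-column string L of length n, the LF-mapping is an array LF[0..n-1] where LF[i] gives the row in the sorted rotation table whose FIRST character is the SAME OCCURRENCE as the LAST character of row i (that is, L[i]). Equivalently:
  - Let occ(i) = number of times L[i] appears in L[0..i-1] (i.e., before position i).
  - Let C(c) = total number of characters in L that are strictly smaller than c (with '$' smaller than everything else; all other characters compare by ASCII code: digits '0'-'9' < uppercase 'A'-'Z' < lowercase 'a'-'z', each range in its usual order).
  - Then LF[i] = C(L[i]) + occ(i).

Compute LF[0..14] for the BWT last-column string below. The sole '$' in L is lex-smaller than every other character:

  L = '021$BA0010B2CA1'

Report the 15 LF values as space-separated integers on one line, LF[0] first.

Char counts: '$':1, '0':4, '1':3, '2':2, 'A':2, 'B':2, 'C':1
C (first-col start): C('$')=0, C('0')=1, C('1')=5, C('2')=8, C('A')=10, C('B')=12, C('C')=14
L[0]='0': occ=0, LF[0]=C('0')+0=1+0=1
L[1]='2': occ=0, LF[1]=C('2')+0=8+0=8
L[2]='1': occ=0, LF[2]=C('1')+0=5+0=5
L[3]='$': occ=0, LF[3]=C('$')+0=0+0=0
L[4]='B': occ=0, LF[4]=C('B')+0=12+0=12
L[5]='A': occ=0, LF[5]=C('A')+0=10+0=10
L[6]='0': occ=1, LF[6]=C('0')+1=1+1=2
L[7]='0': occ=2, LF[7]=C('0')+2=1+2=3
L[8]='1': occ=1, LF[8]=C('1')+1=5+1=6
L[9]='0': occ=3, LF[9]=C('0')+3=1+3=4
L[10]='B': occ=1, LF[10]=C('B')+1=12+1=13
L[11]='2': occ=1, LF[11]=C('2')+1=8+1=9
L[12]='C': occ=0, LF[12]=C('C')+0=14+0=14
L[13]='A': occ=1, LF[13]=C('A')+1=10+1=11
L[14]='1': occ=2, LF[14]=C('1')+2=5+2=7

Answer: 1 8 5 0 12 10 2 3 6 4 13 9 14 11 7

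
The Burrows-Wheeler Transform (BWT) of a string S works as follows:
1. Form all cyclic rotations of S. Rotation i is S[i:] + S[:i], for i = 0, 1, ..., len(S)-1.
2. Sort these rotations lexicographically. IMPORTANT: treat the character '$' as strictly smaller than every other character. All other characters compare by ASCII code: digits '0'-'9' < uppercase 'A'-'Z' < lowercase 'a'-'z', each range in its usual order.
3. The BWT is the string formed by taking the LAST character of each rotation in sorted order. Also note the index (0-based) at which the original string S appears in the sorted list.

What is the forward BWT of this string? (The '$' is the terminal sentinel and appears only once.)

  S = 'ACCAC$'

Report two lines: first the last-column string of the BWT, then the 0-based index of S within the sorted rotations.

Answer: CC$ACA
2

Derivation:
All 6 rotations (rotation i = S[i:]+S[:i]):
  rot[0] = ACCAC$
  rot[1] = CCAC$A
  rot[2] = CAC$AC
  rot[3] = AC$ACC
  rot[4] = C$ACCA
  rot[5] = $ACCAC
Sorted (with $ < everything):
  sorted[0] = $ACCAC  (last char: 'C')
  sorted[1] = AC$ACC  (last char: 'C')
  sorted[2] = ACCAC$  (last char: '$')
  sorted[3] = C$ACCA  (last char: 'A')
  sorted[4] = CAC$AC  (last char: 'C')
  sorted[5] = CCAC$A  (last char: 'A')
Last column: CC$ACA
Original string S is at sorted index 2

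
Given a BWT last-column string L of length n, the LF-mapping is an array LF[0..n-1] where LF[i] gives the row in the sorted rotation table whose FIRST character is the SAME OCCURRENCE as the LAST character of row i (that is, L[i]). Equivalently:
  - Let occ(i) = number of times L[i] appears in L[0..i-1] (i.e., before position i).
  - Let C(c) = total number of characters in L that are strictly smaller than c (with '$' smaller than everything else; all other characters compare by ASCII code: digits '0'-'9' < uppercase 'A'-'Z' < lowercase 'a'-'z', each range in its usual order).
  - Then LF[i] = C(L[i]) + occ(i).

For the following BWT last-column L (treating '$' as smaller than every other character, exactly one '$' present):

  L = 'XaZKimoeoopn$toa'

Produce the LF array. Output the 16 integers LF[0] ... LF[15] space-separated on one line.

Answer: 2 4 3 1 7 8 10 6 11 12 14 9 0 15 13 5

Derivation:
Char counts: '$':1, 'K':1, 'X':1, 'Z':1, 'a':2, 'e':1, 'i':1, 'm':1, 'n':1, 'o':4, 'p':1, 't':1
C (first-col start): C('$')=0, C('K')=1, C('X')=2, C('Z')=3, C('a')=4, C('e')=6, C('i')=7, C('m')=8, C('n')=9, C('o')=10, C('p')=14, C('t')=15
L[0]='X': occ=0, LF[0]=C('X')+0=2+0=2
L[1]='a': occ=0, LF[1]=C('a')+0=4+0=4
L[2]='Z': occ=0, LF[2]=C('Z')+0=3+0=3
L[3]='K': occ=0, LF[3]=C('K')+0=1+0=1
L[4]='i': occ=0, LF[4]=C('i')+0=7+0=7
L[5]='m': occ=0, LF[5]=C('m')+0=8+0=8
L[6]='o': occ=0, LF[6]=C('o')+0=10+0=10
L[7]='e': occ=0, LF[7]=C('e')+0=6+0=6
L[8]='o': occ=1, LF[8]=C('o')+1=10+1=11
L[9]='o': occ=2, LF[9]=C('o')+2=10+2=12
L[10]='p': occ=0, LF[10]=C('p')+0=14+0=14
L[11]='n': occ=0, LF[11]=C('n')+0=9+0=9
L[12]='$': occ=0, LF[12]=C('$')+0=0+0=0
L[13]='t': occ=0, LF[13]=C('t')+0=15+0=15
L[14]='o': occ=3, LF[14]=C('o')+3=10+3=13
L[15]='a': occ=1, LF[15]=C('a')+1=4+1=5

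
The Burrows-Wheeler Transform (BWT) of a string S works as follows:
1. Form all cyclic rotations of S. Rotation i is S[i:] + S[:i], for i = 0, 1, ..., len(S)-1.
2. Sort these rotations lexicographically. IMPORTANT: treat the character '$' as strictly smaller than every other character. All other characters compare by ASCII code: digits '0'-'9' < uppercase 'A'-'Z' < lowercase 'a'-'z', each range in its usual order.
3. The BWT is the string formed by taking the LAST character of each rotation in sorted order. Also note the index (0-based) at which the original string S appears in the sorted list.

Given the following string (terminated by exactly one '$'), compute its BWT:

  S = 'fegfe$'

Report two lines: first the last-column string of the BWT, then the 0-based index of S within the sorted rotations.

Answer: effg$e
4

Derivation:
All 6 rotations (rotation i = S[i:]+S[:i]):
  rot[0] = fegfe$
  rot[1] = egfe$f
  rot[2] = gfe$fe
  rot[3] = fe$feg
  rot[4] = e$fegf
  rot[5] = $fegfe
Sorted (with $ < everything):
  sorted[0] = $fegfe  (last char: 'e')
  sorted[1] = e$fegf  (last char: 'f')
  sorted[2] = egfe$f  (last char: 'f')
  sorted[3] = fe$feg  (last char: 'g')
  sorted[4] = fegfe$  (last char: '$')
  sorted[5] = gfe$fe  (last char: 'e')
Last column: effg$e
Original string S is at sorted index 4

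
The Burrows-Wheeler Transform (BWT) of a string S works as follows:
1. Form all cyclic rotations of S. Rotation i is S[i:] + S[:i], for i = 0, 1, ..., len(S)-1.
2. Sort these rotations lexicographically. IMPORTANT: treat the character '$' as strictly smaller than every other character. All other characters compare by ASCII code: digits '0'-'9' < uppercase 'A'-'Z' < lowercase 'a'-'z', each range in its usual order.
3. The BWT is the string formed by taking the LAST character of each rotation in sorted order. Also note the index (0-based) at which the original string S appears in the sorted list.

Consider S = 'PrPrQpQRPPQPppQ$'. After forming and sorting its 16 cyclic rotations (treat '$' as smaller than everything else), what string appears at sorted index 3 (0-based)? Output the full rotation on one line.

Answer: PppQ$PrPrQpQRPPQ

Derivation:
All 16 rotations (rotation i = S[i:]+S[:i]):
  rot[0] = PrPrQpQRPPQPppQ$
  rot[1] = rPrQpQRPPQPppQ$P
  rot[2] = PrQpQRPPQPppQ$Pr
  rot[3] = rQpQRPPQPppQ$PrP
  rot[4] = QpQRPPQPppQ$PrPr
  rot[5] = pQRPPQPppQ$PrPrQ
  rot[6] = QRPPQPppQ$PrPrQp
  rot[7] = RPPQPppQ$PrPrQpQ
  rot[8] = PPQPppQ$PrPrQpQR
  rot[9] = PQPppQ$PrPrQpQRP
  rot[10] = QPppQ$PrPrQpQRPP
  rot[11] = PppQ$PrPrQpQRPPQ
  rot[12] = ppQ$PrPrQpQRPPQP
  rot[13] = pQ$PrPrQpQRPPQPp
  rot[14] = Q$PrPrQpQRPPQPpp
  rot[15] = $PrPrQpQRPPQPppQ
Sorted (with $ < everything):
  sorted[0] = $PrPrQpQRPPQPppQ
  sorted[1] = PPQPppQ$PrPrQpQR
  sorted[2] = PQPppQ$PrPrQpQRP
  sorted[3] = PppQ$PrPrQpQRPPQ
  sorted[4] = PrPrQpQRPPQPppQ$
  sorted[5] = PrQpQRPPQPppQ$Pr
  sorted[6] = Q$PrPrQpQRPPQPpp
  sorted[7] = QPppQ$PrPrQpQRPP
  sorted[8] = QRPPQPppQ$PrPrQp
  sorted[9] = QpQRPPQPppQ$PrPr
  sorted[10] = RPPQPppQ$PrPrQpQ
  sorted[11] = pQ$PrPrQpQRPPQPp
  sorted[12] = pQRPPQPppQ$PrPrQ
  sorted[13] = ppQ$PrPrQpQRPPQP
  sorted[14] = rPrQpQRPPQPppQ$P
  sorted[15] = rQpQRPPQPppQ$PrP
sorted[3] = PppQ$PrPrQpQRPPQ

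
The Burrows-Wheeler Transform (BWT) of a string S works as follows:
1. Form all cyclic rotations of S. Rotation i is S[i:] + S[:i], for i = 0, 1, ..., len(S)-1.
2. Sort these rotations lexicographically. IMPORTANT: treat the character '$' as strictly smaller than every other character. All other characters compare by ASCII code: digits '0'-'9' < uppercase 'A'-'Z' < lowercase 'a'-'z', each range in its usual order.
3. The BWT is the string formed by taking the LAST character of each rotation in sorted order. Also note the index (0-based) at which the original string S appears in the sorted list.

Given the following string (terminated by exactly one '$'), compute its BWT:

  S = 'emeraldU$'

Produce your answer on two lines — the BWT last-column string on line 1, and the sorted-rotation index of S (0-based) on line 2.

All 9 rotations (rotation i = S[i:]+S[:i]):
  rot[0] = emeraldU$
  rot[1] = meraldU$e
  rot[2] = eraldU$em
  rot[3] = raldU$eme
  rot[4] = aldU$emer
  rot[5] = ldU$emera
  rot[6] = dU$emeral
  rot[7] = U$emerald
  rot[8] = $emeraldU
Sorted (with $ < everything):
  sorted[0] = $emeraldU  (last char: 'U')
  sorted[1] = U$emerald  (last char: 'd')
  sorted[2] = aldU$emer  (last char: 'r')
  sorted[3] = dU$emeral  (last char: 'l')
  sorted[4] = emeraldU$  (last char: '$')
  sorted[5] = eraldU$em  (last char: 'm')
  sorted[6] = ldU$emera  (last char: 'a')
  sorted[7] = meraldU$e  (last char: 'e')
  sorted[8] = raldU$eme  (last char: 'e')
Last column: Udrl$maee
Original string S is at sorted index 4

Answer: Udrl$maee
4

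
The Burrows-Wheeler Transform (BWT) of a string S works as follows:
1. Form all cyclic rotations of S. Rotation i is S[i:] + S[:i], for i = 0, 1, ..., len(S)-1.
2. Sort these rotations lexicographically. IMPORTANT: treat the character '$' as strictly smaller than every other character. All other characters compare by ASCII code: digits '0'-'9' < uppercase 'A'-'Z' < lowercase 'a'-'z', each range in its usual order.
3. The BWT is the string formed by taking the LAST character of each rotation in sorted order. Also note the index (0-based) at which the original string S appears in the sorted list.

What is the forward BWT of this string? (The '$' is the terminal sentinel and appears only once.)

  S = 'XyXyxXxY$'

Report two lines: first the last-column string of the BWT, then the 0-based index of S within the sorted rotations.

Answer: Yx$yxyXXX
2

Derivation:
All 9 rotations (rotation i = S[i:]+S[:i]):
  rot[0] = XyXyxXxY$
  rot[1] = yXyxXxY$X
  rot[2] = XyxXxY$Xy
  rot[3] = yxXxY$XyX
  rot[4] = xXxY$XyXy
  rot[5] = XxY$XyXyx
  rot[6] = xY$XyXyxX
  rot[7] = Y$XyXyxXx
  rot[8] = $XyXyxXxY
Sorted (with $ < everything):
  sorted[0] = $XyXyxXxY  (last char: 'Y')
  sorted[1] = XxY$XyXyx  (last char: 'x')
  sorted[2] = XyXyxXxY$  (last char: '$')
  sorted[3] = XyxXxY$Xy  (last char: 'y')
  sorted[4] = Y$XyXyxXx  (last char: 'x')
  sorted[5] = xXxY$XyXy  (last char: 'y')
  sorted[6] = xY$XyXyxX  (last char: 'X')
  sorted[7] = yXyxXxY$X  (last char: 'X')
  sorted[8] = yxXxY$XyX  (last char: 'X')
Last column: Yx$yxyXXX
Original string S is at sorted index 2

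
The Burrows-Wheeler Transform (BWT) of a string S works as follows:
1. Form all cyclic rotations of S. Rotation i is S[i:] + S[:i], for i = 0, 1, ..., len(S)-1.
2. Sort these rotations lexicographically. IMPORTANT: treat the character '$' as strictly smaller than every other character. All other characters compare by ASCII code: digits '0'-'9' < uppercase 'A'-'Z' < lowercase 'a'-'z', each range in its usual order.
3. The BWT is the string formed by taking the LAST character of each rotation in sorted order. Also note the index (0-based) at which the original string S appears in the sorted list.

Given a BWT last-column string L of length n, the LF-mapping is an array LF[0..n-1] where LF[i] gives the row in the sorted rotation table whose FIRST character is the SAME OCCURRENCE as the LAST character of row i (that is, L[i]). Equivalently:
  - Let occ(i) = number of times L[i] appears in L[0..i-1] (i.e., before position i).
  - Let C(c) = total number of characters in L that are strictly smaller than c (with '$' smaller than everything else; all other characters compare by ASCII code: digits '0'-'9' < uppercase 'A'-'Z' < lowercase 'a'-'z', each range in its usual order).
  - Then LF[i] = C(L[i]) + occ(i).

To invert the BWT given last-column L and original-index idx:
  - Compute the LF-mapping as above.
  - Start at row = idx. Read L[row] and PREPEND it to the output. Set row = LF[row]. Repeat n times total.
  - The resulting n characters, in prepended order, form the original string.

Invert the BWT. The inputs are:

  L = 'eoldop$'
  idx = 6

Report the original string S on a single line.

LF mapping: 2 4 3 1 5 6 0
Walk LF starting at row 6, prepending L[row]:
  step 1: row=6, L[6]='$', prepend. Next row=LF[6]=0
  step 2: row=0, L[0]='e', prepend. Next row=LF[0]=2
  step 3: row=2, L[2]='l', prepend. Next row=LF[2]=3
  step 4: row=3, L[3]='d', prepend. Next row=LF[3]=1
  step 5: row=1, L[1]='o', prepend. Next row=LF[1]=4
  step 6: row=4, L[4]='o', prepend. Next row=LF[4]=5
  step 7: row=5, L[5]='p', prepend. Next row=LF[5]=6
Reversed output: poodle$

Answer: poodle$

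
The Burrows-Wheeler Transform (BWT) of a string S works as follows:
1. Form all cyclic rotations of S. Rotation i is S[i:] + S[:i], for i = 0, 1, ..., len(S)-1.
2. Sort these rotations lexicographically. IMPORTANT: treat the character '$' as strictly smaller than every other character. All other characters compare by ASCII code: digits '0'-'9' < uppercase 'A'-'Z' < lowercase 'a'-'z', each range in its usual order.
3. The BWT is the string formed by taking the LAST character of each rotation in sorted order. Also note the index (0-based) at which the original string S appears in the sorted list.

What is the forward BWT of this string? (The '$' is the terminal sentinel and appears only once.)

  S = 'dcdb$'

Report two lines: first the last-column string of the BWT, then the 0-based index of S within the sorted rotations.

Answer: bddc$
4

Derivation:
All 5 rotations (rotation i = S[i:]+S[:i]):
  rot[0] = dcdb$
  rot[1] = cdb$d
  rot[2] = db$dc
  rot[3] = b$dcd
  rot[4] = $dcdb
Sorted (with $ < everything):
  sorted[0] = $dcdb  (last char: 'b')
  sorted[1] = b$dcd  (last char: 'd')
  sorted[2] = cdb$d  (last char: 'd')
  sorted[3] = db$dc  (last char: 'c')
  sorted[4] = dcdb$  (last char: '$')
Last column: bddc$
Original string S is at sorted index 4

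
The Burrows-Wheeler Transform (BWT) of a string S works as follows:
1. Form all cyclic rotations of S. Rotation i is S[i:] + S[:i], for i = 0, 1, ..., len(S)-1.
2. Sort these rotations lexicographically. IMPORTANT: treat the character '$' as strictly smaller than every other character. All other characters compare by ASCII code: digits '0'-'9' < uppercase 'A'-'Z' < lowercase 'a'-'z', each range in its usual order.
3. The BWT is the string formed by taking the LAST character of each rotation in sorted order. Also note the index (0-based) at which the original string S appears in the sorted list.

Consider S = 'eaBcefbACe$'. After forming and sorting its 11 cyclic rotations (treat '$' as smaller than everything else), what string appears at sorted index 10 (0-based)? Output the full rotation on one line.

Answer: fbACe$eaBce

Derivation:
All 11 rotations (rotation i = S[i:]+S[:i]):
  rot[0] = eaBcefbACe$
  rot[1] = aBcefbACe$e
  rot[2] = BcefbACe$ea
  rot[3] = cefbACe$eaB
  rot[4] = efbACe$eaBc
  rot[5] = fbACe$eaBce
  rot[6] = bACe$eaBcef
  rot[7] = ACe$eaBcefb
  rot[8] = Ce$eaBcefbA
  rot[9] = e$eaBcefbAC
  rot[10] = $eaBcefbACe
Sorted (with $ < everything):
  sorted[0] = $eaBcefbACe
  sorted[1] = ACe$eaBcefb
  sorted[2] = BcefbACe$ea
  sorted[3] = Ce$eaBcefbA
  sorted[4] = aBcefbACe$e
  sorted[5] = bACe$eaBcef
  sorted[6] = cefbACe$eaB
  sorted[7] = e$eaBcefbAC
  sorted[8] = eaBcefbACe$
  sorted[9] = efbACe$eaBc
  sorted[10] = fbACe$eaBce
sorted[10] = fbACe$eaBce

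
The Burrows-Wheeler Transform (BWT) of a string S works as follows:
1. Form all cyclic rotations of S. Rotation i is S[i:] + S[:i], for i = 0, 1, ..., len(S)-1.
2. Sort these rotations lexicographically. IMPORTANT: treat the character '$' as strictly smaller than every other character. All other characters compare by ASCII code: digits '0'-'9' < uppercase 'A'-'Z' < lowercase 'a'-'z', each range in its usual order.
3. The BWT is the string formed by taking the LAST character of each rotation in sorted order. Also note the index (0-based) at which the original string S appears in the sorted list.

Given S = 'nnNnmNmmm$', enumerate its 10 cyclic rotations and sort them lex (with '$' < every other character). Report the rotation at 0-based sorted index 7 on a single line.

Answer: nNnmNmmm$n

Derivation:
All 10 rotations (rotation i = S[i:]+S[:i]):
  rot[0] = nnNnmNmmm$
  rot[1] = nNnmNmmm$n
  rot[2] = NnmNmmm$nn
  rot[3] = nmNmmm$nnN
  rot[4] = mNmmm$nnNn
  rot[5] = Nmmm$nnNnm
  rot[6] = mmm$nnNnmN
  rot[7] = mm$nnNnmNm
  rot[8] = m$nnNnmNmm
  rot[9] = $nnNnmNmmm
Sorted (with $ < everything):
  sorted[0] = $nnNnmNmmm
  sorted[1] = Nmmm$nnNnm
  sorted[2] = NnmNmmm$nn
  sorted[3] = m$nnNnmNmm
  sorted[4] = mNmmm$nnNn
  sorted[5] = mm$nnNnmNm
  sorted[6] = mmm$nnNnmN
  sorted[7] = nNnmNmmm$n
  sorted[8] = nmNmmm$nnN
  sorted[9] = nnNnmNmmm$
sorted[7] = nNnmNmmm$n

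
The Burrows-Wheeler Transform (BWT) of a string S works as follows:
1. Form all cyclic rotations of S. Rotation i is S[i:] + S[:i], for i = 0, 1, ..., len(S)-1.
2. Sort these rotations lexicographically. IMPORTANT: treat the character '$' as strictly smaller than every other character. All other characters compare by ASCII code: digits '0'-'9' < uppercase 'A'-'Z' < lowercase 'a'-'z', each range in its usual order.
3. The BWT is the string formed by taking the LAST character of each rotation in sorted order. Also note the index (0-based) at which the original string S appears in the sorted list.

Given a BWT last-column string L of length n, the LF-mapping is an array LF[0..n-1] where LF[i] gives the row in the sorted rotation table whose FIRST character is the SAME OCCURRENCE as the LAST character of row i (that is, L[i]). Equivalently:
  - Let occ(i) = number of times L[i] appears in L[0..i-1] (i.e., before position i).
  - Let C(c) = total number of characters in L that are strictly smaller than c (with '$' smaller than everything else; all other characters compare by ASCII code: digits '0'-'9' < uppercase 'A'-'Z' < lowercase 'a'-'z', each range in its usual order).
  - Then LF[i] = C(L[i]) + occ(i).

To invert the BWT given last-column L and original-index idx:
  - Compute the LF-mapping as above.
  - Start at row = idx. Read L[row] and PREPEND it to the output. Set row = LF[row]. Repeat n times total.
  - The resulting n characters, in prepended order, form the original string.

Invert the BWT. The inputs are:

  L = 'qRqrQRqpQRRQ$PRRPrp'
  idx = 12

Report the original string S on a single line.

LF mapping: 14 6 15 17 3 7 16 12 4 8 9 5 0 1 10 11 2 18 13
Walk LF starting at row 12, prepending L[row]:
  step 1: row=12, L[12]='$', prepend. Next row=LF[12]=0
  step 2: row=0, L[0]='q', prepend. Next row=LF[0]=14
  step 3: row=14, L[14]='R', prepend. Next row=LF[14]=10
  step 4: row=10, L[10]='R', prepend. Next row=LF[10]=9
  step 5: row=9, L[9]='R', prepend. Next row=LF[9]=8
  step 6: row=8, L[8]='Q', prepend. Next row=LF[8]=4
  step 7: row=4, L[4]='Q', prepend. Next row=LF[4]=3
  step 8: row=3, L[3]='r', prepend. Next row=LF[3]=17
  step 9: row=17, L[17]='r', prepend. Next row=LF[17]=18
  step 10: row=18, L[18]='p', prepend. Next row=LF[18]=13
  step 11: row=13, L[13]='P', prepend. Next row=LF[13]=1
  step 12: row=1, L[1]='R', prepend. Next row=LF[1]=6
  step 13: row=6, L[6]='q', prepend. Next row=LF[6]=16
  step 14: row=16, L[16]='P', prepend. Next row=LF[16]=2
  step 15: row=2, L[2]='q', prepend. Next row=LF[2]=15
  step 16: row=15, L[15]='R', prepend. Next row=LF[15]=11
  step 17: row=11, L[11]='Q', prepend. Next row=LF[11]=5
  step 18: row=5, L[5]='R', prepend. Next row=LF[5]=7
  step 19: row=7, L[7]='p', prepend. Next row=LF[7]=12
Reversed output: pRQRqPqRPprrQQRRRq$

Answer: pRQRqPqRPprrQQRRRq$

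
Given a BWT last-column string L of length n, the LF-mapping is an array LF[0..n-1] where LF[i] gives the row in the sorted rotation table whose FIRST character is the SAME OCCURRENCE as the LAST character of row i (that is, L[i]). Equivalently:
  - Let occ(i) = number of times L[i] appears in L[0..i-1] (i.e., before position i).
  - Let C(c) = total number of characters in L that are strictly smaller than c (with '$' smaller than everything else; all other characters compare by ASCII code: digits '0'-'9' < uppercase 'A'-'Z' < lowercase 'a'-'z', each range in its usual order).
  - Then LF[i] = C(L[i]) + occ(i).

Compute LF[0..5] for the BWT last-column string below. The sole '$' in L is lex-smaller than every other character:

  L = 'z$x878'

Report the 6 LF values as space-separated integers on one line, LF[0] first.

Answer: 5 0 4 2 1 3

Derivation:
Char counts: '$':1, '7':1, '8':2, 'x':1, 'z':1
C (first-col start): C('$')=0, C('7')=1, C('8')=2, C('x')=4, C('z')=5
L[0]='z': occ=0, LF[0]=C('z')+0=5+0=5
L[1]='$': occ=0, LF[1]=C('$')+0=0+0=0
L[2]='x': occ=0, LF[2]=C('x')+0=4+0=4
L[3]='8': occ=0, LF[3]=C('8')+0=2+0=2
L[4]='7': occ=0, LF[4]=C('7')+0=1+0=1
L[5]='8': occ=1, LF[5]=C('8')+1=2+1=3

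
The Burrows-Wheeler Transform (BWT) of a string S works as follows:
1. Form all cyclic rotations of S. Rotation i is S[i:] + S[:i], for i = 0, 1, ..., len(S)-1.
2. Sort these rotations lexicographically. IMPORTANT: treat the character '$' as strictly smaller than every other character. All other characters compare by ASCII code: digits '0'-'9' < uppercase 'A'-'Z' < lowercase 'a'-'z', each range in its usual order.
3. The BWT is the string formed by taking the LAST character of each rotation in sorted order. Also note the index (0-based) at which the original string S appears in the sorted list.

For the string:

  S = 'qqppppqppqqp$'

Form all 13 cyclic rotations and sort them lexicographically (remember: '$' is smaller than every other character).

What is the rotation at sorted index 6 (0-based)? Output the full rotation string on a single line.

Answer: pqppqqp$qqppp

Derivation:
All 13 rotations (rotation i = S[i:]+S[:i]):
  rot[0] = qqppppqppqqp$
  rot[1] = qppppqppqqp$q
  rot[2] = ppppqppqqp$qq
  rot[3] = pppqppqqp$qqp
  rot[4] = ppqppqqp$qqpp
  rot[5] = pqppqqp$qqppp
  rot[6] = qppqqp$qqpppp
  rot[7] = ppqqp$qqppppq
  rot[8] = pqqp$qqppppqp
  rot[9] = qqp$qqppppqpp
  rot[10] = qp$qqppppqppq
  rot[11] = p$qqppppqppqq
  rot[12] = $qqppppqppqqp
Sorted (with $ < everything):
  sorted[0] = $qqppppqppqqp
  sorted[1] = p$qqppppqppqq
  sorted[2] = ppppqppqqp$qq
  sorted[3] = pppqppqqp$qqp
  sorted[4] = ppqppqqp$qqpp
  sorted[5] = ppqqp$qqppppq
  sorted[6] = pqppqqp$qqppp
  sorted[7] = pqqp$qqppppqp
  sorted[8] = qp$qqppppqppq
  sorted[9] = qppppqppqqp$q
  sorted[10] = qppqqp$qqpppp
  sorted[11] = qqp$qqppppqpp
  sorted[12] = qqppppqppqqp$
sorted[6] = pqppqqp$qqppp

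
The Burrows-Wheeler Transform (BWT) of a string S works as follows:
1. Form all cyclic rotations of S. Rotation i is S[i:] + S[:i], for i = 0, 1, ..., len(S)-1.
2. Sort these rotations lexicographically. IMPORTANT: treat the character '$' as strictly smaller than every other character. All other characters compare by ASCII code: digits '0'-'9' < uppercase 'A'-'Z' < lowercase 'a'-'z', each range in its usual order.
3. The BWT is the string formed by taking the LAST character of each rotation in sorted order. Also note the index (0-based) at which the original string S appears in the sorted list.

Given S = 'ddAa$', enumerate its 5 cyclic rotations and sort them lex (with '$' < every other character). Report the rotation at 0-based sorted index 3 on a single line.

All 5 rotations (rotation i = S[i:]+S[:i]):
  rot[0] = ddAa$
  rot[1] = dAa$d
  rot[2] = Aa$dd
  rot[3] = a$ddA
  rot[4] = $ddAa
Sorted (with $ < everything):
  sorted[0] = $ddAa
  sorted[1] = Aa$dd
  sorted[2] = a$ddA
  sorted[3] = dAa$d
  sorted[4] = ddAa$
sorted[3] = dAa$d

Answer: dAa$d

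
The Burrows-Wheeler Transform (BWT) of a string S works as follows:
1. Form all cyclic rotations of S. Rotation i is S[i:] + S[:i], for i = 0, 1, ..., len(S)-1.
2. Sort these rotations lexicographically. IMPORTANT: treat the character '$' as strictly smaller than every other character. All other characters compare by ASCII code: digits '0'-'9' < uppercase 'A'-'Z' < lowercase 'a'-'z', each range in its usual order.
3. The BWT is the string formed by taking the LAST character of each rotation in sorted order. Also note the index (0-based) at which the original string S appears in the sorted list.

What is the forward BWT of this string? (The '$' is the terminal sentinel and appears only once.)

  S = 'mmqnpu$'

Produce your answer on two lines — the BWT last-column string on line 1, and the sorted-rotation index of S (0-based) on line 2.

All 7 rotations (rotation i = S[i:]+S[:i]):
  rot[0] = mmqnpu$
  rot[1] = mqnpu$m
  rot[2] = qnpu$mm
  rot[3] = npu$mmq
  rot[4] = pu$mmqn
  rot[5] = u$mmqnp
  rot[6] = $mmqnpu
Sorted (with $ < everything):
  sorted[0] = $mmqnpu  (last char: 'u')
  sorted[1] = mmqnpu$  (last char: '$')
  sorted[2] = mqnpu$m  (last char: 'm')
  sorted[3] = npu$mmq  (last char: 'q')
  sorted[4] = pu$mmqn  (last char: 'n')
  sorted[5] = qnpu$mm  (last char: 'm')
  sorted[6] = u$mmqnp  (last char: 'p')
Last column: u$mqnmp
Original string S is at sorted index 1

Answer: u$mqnmp
1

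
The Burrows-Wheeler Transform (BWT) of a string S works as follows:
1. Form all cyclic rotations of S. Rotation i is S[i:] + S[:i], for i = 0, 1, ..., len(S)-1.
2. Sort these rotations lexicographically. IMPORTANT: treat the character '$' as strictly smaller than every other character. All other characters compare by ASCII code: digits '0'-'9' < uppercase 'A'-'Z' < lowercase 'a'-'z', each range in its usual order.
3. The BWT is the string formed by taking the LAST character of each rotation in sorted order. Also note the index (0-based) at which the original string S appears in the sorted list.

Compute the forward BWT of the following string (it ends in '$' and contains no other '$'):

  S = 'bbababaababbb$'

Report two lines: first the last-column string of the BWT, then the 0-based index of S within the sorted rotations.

All 14 rotations (rotation i = S[i:]+S[:i]):
  rot[0] = bbababaababbb$
  rot[1] = bababaababbb$b
  rot[2] = ababaababbb$bb
  rot[3] = babaababbb$bba
  rot[4] = abaababbb$bbab
  rot[5] = baababbb$bbaba
  rot[6] = aababbb$bbabab
  rot[7] = ababbb$bbababa
  rot[8] = babbb$bbababaa
  rot[9] = abbb$bbababaab
  rot[10] = bbb$bbababaaba
  rot[11] = bb$bbababaabab
  rot[12] = b$bbababaababb
  rot[13] = $bbababaababbb
Sorted (with $ < everything):
  sorted[0] = $bbababaababbb  (last char: 'b')
  sorted[1] = aababbb$bbabab  (last char: 'b')
  sorted[2] = abaababbb$bbab  (last char: 'b')
  sorted[3] = ababaababbb$bb  (last char: 'b')
  sorted[4] = ababbb$bbababa  (last char: 'a')
  sorted[5] = abbb$bbababaab  (last char: 'b')
  sorted[6] = b$bbababaababb  (last char: 'b')
  sorted[7] = baababbb$bbaba  (last char: 'a')
  sorted[8] = babaababbb$bba  (last char: 'a')
  sorted[9] = bababaababbb$b  (last char: 'b')
  sorted[10] = babbb$bbababaa  (last char: 'a')
  sorted[11] = bb$bbababaabab  (last char: 'b')
  sorted[12] = bbababaababbb$  (last char: '$')
  sorted[13] = bbb$bbababaaba  (last char: 'a')
Last column: bbbbabbaabab$a
Original string S is at sorted index 12

Answer: bbbbabbaabab$a
12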